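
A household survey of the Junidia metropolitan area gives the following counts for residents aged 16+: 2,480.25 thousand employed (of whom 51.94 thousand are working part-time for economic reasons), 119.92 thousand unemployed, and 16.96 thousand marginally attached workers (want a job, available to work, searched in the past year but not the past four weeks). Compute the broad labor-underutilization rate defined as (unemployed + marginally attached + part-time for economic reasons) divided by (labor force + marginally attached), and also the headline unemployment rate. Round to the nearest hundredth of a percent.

Broad underutilization rate ≈ 7.21%; headline unemployment rate ≈ 4.61%.

Labor force = 2,480.25 + 119.92 = 2,600.17 thousand.
Numerator = 119.92 + 16.96 + 51.94 = 188.82 thousand.
Denominator = 2,600.17 + 16.96 = 2,617.13 thousand.
Broad rate = 188.82 / 2,617.13 = 7.21%.
Headline unemployment rate = 119.92 / 2,600.17 = 4.61%.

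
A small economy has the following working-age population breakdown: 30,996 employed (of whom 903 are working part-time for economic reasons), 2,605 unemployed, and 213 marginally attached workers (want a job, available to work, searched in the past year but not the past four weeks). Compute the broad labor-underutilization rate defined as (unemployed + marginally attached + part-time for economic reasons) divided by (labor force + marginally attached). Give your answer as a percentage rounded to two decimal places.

Labor force = 30,996 + 2,605 = 33,601.
Numerator = 2,605 + 213 + 903 = 3,721.
Denominator = 33,601 + 213 = 33,814.
Broad rate = 3,721 / 33,814 = 11.00%.

Broad underutilization rate ≈ 11.00%.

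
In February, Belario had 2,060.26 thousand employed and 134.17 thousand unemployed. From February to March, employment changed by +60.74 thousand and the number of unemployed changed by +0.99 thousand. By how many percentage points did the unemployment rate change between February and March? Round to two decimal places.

February: labor force = 2,060.26 + 134.17 = 2,194.43; u = 134.17/2,194.43 = 6.11%.
March: labor force = 2,121.00 + 135.16 = 2,256.16; u = 135.16/2,256.16 = 5.99%.
Change = 5.99% − 6.11% = −0.12 pp.

The unemployment rate changed by −0.12 percentage points.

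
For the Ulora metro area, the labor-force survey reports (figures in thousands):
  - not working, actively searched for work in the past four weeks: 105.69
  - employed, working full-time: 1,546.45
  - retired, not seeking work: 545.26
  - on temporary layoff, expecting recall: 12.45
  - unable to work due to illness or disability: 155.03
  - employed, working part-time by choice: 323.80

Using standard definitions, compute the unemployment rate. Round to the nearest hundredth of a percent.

Unemployment rate ≈ 5.94%.

Employed = 1,546.45 + 323.80 = 1,870.25 thousand.
Unemployed = 105.69 + 12.45 = 118.14 thousand (jobless and actively searching, or on temporary layoff).
Labor force = 1,870.25 + 118.14 = 1,988.39 thousand.
Unemployment rate = 118.14 / 1,988.39 = 5.94%.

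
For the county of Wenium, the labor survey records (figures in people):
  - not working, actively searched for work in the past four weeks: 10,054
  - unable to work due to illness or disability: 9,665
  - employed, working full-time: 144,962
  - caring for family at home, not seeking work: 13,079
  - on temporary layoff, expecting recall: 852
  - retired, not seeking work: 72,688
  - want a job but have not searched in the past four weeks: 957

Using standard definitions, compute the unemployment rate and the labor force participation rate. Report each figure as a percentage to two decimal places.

Unemployment rate ≈ 7.00%; labor force participation rate ≈ 61.79%.

Employed = 144,962.
Unemployed = 10,054 + 852 = 10,906 (jobless and actively searching, or on temporary layoff).
Labor force = 144,962 + 10,906 = 155,868.
Not in labor force = 9,665 + 13,079 + 72,688 + 957 = 96,389 (those not working and not actively searching are outside the labor force — including those who want a job but have given up searching).
Civilian working-age population = 155,868 + 96,389 = 252,257.
Unemployment rate = 10,906 / 155,868 = 7.00%.
Labor force participation rate = 155,868 / 252,257 = 61.79%.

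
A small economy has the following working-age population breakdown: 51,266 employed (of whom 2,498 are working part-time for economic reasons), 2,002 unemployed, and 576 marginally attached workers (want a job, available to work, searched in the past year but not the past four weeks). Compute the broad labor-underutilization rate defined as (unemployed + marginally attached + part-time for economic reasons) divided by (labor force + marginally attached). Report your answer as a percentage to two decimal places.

Labor force = 51,266 + 2,002 = 53,268.
Numerator = 2,002 + 576 + 2,498 = 5,076.
Denominator = 53,268 + 576 = 53,844.
Broad rate = 5,076 / 53,844 = 9.43%.

Broad underutilization rate ≈ 9.43%.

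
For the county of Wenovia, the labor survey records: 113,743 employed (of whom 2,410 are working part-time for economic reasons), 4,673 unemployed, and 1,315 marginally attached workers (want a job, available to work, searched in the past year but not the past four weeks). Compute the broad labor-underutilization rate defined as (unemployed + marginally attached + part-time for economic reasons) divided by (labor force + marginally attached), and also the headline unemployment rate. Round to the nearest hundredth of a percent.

Labor force = 113,743 + 4,673 = 118,416.
Numerator = 4,673 + 1,315 + 2,410 = 8,398.
Denominator = 118,416 + 1,315 = 119,731.
Broad rate = 8,398 / 119,731 = 7.01%.
Headline unemployment rate = 4,673 / 118,416 = 3.95%.

Broad underutilization rate ≈ 7.01%; headline unemployment rate ≈ 3.95%.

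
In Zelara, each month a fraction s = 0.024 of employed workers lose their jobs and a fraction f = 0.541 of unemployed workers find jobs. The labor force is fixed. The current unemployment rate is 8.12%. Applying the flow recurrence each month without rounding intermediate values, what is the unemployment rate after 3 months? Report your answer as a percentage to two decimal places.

With a fixed labor force, u_{t+1} = u_t + s·(1−u_t) − f·u_t = u_t·(1−s−f) + s.
Here 1−s−f = 0.435 and s = 0.024.
u_1 = 0.081200 × 0.435 + 0.024 = 0.059322.
u_2 = 0.059322 × 0.435 + 0.024 = 0.049805.
u_3 = 0.049805 × 0.435 + 0.024 = 0.045665.

Unemployment rate after three months ≈ 4.57%.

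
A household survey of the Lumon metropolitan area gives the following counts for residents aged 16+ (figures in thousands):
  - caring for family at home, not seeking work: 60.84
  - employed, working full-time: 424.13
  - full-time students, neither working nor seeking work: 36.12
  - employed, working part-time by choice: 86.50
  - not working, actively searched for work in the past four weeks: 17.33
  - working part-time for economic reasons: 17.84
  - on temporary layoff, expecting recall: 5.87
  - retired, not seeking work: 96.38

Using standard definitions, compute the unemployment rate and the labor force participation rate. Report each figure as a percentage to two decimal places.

Employed = 424.13 + 86.50 + 17.84 = 528.47 thousand (anyone who worked, including part-time for economic reasons, counts as employed).
Unemployed = 17.33 + 5.87 = 23.20 thousand (jobless and actively searching, or on temporary layoff).
Labor force = 528.47 + 23.20 = 551.67 thousand.
Not in labor force = 60.84 + 36.12 + 96.38 = 193.34 thousand (those not working and not actively searching are outside the labor force).
Civilian working-age population = 551.67 + 193.34 = 745.01 thousand.
Unemployment rate = 23.20 / 551.67 = 4.21%.
Labor force participation rate = 551.67 / 745.01 = 74.05%.

Unemployment rate ≈ 4.21%; labor force participation rate ≈ 74.05%.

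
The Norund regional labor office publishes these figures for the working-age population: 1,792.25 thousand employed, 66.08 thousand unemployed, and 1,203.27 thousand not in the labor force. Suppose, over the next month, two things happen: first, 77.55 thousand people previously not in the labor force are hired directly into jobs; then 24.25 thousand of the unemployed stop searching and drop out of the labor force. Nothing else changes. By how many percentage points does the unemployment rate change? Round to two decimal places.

Initially, labor force = 1,792.25 + 66.08 = 1,858.33 thousand, so u = 66.08/1,858.33 = 3.56%.
After the first change, employed and labor force both rise by 77.55; unemployed unchanged → E = 1,869.80, U = 66.08, labor force = 1,935.88 thousand.
After the second change, unemployed and labor force both fall by 24.25 → E = 1,869.80, U = 41.83, labor force = 1,911.63 thousand.
New unemployment rate = 41.83 / 1,911.63 = 2.19%.
Change = 2.19% − 3.56% = −1.37 percentage points.

The unemployment rate changes by −1.37 percentage points.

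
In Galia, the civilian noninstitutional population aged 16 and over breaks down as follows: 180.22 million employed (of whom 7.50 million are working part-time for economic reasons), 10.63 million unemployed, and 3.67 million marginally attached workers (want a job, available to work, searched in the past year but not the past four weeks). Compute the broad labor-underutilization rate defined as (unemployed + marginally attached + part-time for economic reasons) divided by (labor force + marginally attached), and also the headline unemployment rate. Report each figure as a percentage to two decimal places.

Labor force = 180.22 + 10.63 = 190.85 million.
Numerator = 10.63 + 3.67 + 7.50 = 21.80 million.
Denominator = 190.85 + 3.67 = 194.52 million.
Broad rate = 21.80 / 194.52 = 11.21%.
Headline unemployment rate = 10.63 / 190.85 = 5.57%.

Broad underutilization rate ≈ 11.21%; headline unemployment rate ≈ 5.57%.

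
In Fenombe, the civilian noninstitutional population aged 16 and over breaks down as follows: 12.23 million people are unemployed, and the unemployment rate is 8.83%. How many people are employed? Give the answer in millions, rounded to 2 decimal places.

Labor force = U / u = 12.23 / 0.0883 ≈ 138.51 million.
Employed = labor force − unemployed = 138.51 − 12.23 = 126.28 million.

About 126.28 million are employed.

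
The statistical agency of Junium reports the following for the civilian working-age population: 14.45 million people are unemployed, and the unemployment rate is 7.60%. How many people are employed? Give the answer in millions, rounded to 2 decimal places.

About 175.68 million are employed.

Labor force = U / u = 14.45 / 0.0760 ≈ 190.13 million.
Employed = labor force − unemployed = 190.13 − 14.45 = 175.68 million.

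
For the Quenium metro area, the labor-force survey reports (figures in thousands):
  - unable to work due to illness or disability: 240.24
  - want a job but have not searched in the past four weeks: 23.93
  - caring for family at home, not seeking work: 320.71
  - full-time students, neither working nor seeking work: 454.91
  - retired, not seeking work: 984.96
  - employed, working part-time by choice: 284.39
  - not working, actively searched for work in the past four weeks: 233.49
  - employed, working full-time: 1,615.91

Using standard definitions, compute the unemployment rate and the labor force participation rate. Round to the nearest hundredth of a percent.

Employed = 284.39 + 1,615.91 = 1,900.30 thousand.
Unemployed = 233.49 thousand.
Labor force = 1,900.30 + 233.49 = 2,133.79 thousand.
Not in labor force = 240.24 + 23.93 + 320.71 + 454.91 + 984.96 = 2,024.75 thousand (those not working and not actively searching are outside the labor force — including those who want a job but have given up searching).
Civilian working-age population = 2,133.79 + 2,024.75 = 4,158.54 thousand.
Unemployment rate = 233.49 / 2,133.79 = 10.94%.
Labor force participation rate = 2,133.79 / 4,158.54 = 51.31%.

Unemployment rate ≈ 10.94%; labor force participation rate ≈ 51.31%.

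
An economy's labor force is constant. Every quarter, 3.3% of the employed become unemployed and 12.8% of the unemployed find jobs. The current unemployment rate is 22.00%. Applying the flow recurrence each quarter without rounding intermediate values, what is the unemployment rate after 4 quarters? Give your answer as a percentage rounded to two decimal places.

With a fixed labor force, u_{t+1} = u_t + s·(1−u_t) − f·u_t = u_t·(1−s−f) + s.
Here 1−s−f = 0.839 and s = 0.033.
u_1 = 0.220000 × 0.839 + 0.033 = 0.217580.
u_2 = 0.217580 × 0.839 + 0.033 = 0.215550.
u_3 = 0.215550 × 0.839 + 0.033 = 0.213846.
u_4 = 0.213846 × 0.839 + 0.033 = 0.212417.

Unemployment rate after four quarters ≈ 21.24%.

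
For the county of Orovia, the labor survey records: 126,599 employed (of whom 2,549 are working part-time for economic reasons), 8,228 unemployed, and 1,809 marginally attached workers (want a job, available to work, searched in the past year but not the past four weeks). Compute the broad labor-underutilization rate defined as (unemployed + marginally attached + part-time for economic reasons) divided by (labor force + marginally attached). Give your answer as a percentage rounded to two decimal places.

Labor force = 126,599 + 8,228 = 134,827.
Numerator = 8,228 + 1,809 + 2,549 = 12,586.
Denominator = 134,827 + 1,809 = 136,636.
Broad rate = 12,586 / 136,636 = 9.21%.

Broad underutilization rate ≈ 9.21%.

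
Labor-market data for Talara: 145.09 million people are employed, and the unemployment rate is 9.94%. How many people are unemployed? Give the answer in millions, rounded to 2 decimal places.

Let U be the number unemployed. The labor force is E + U, and U/(E+U) = 0.0994.
So U = 0.0994 × 145.09 / (1 − 0.0994) = 14.4219 / 0.9006 ≈ 16.01 million.

About 16.01 million are unemployed.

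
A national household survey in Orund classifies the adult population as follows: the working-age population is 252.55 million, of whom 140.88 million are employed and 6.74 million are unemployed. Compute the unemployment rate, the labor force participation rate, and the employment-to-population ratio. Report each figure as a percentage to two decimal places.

Unemployment rate ≈ 4.57%; labor force participation rate ≈ 58.45%; employment-population ratio ≈ 55.78%.

Labor force = employed + unemployed = 140.88 + 6.74 = 147.62 million.
Unemployment rate = 6.74 / 147.62 = 4.57%.
Labor force participation rate = 147.62 / 252.55 = 58.45%.
Employment-population ratio = 140.88 / 252.55 = 55.78%.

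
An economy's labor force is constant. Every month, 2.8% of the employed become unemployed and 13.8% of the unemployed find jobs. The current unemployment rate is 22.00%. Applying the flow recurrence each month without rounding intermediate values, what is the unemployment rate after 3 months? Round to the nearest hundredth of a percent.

Unemployment rate after three months ≈ 19.84%.

With a fixed labor force, u_{t+1} = u_t + s·(1−u_t) − f·u_t = u_t·(1−s−f) + s.
Here 1−s−f = 0.834 and s = 0.028.
u_1 = 0.220000 × 0.834 + 0.028 = 0.211480.
u_2 = 0.211480 × 0.834 + 0.028 = 0.204374.
u_3 = 0.204374 × 0.834 + 0.028 = 0.198448.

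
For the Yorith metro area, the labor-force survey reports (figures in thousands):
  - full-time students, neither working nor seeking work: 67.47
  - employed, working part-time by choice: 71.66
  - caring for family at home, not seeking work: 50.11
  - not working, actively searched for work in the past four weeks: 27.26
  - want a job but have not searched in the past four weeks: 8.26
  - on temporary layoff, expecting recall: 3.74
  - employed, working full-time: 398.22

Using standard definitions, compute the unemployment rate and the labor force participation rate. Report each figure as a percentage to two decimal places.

Employed = 71.66 + 398.22 = 469.88 thousand.
Unemployed = 27.26 + 3.74 = 31.00 thousand (jobless and actively searching, or on temporary layoff).
Labor force = 469.88 + 31.00 = 500.88 thousand.
Not in labor force = 67.47 + 50.11 + 8.26 = 125.84 thousand (those not working and not actively searching are outside the labor force — including those who want a job but have given up searching).
Civilian working-age population = 500.88 + 125.84 = 626.72 thousand.
Unemployment rate = 31.00 / 500.88 = 6.19%.
Labor force participation rate = 500.88 / 626.72 = 79.92%.

Unemployment rate ≈ 6.19%; labor force participation rate ≈ 79.92%.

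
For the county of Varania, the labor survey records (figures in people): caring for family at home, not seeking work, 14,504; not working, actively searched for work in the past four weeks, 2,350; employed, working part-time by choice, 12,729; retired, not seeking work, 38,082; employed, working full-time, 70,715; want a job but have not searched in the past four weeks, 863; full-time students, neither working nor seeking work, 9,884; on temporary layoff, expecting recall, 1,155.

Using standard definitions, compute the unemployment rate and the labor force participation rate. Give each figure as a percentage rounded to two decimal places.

Employed = 12,729 + 70,715 = 83,444.
Unemployed = 2,350 + 1,155 = 3,505 (jobless and actively searching, or on temporary layoff).
Labor force = 83,444 + 3,505 = 86,949.
Not in labor force = 14,504 + 38,082 + 863 + 9,884 = 63,333 (those not working and not actively searching are outside the labor force — including those who want a job but have given up searching).
Civilian working-age population = 86,949 + 63,333 = 150,282.
Unemployment rate = 3,505 / 86,949 = 4.03%.
Labor force participation rate = 86,949 / 150,282 = 57.86%.

Unemployment rate ≈ 4.03%; labor force participation rate ≈ 57.86%.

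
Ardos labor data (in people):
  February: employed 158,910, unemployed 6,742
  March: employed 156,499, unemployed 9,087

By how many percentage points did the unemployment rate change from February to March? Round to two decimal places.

February: labor force = 158,910 + 6,742 = 165,652; u = 6,742/165,652 = 4.07%.
March: labor force = 156,499 + 9,087 = 165,586; u = 9,087/165,586 = 5.49%.
Change = 5.49% − 4.07% = +1.42 pp.

The unemployment rate changed by +1.42 percentage points.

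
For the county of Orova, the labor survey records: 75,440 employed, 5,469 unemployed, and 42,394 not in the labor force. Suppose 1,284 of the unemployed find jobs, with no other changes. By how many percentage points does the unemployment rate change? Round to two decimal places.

Initially, labor force = 75,440 + 5,469 = 80,909, so u = 5,469/80,909 = 6.76%.
After the change, unemployed falls and employed rises by 1,284; labor force unchanged → E = 76,724, U = 4,185, labor force = 80,909.
New unemployment rate = 4,185 / 80,909 = 5.17%.
Change = 5.17% − 6.76% = −1.59 percentage points.

The unemployment rate changes by −1.59 percentage points.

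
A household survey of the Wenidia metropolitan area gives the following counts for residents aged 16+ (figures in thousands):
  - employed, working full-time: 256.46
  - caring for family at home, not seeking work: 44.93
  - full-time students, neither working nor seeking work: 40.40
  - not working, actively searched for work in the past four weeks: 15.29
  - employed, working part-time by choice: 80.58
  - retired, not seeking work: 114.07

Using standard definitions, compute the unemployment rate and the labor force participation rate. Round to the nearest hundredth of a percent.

Unemployment rate ≈ 4.34%; labor force participation rate ≈ 63.86%.

Employed = 256.46 + 80.58 = 337.04 thousand.
Unemployed = 15.29 thousand.
Labor force = 337.04 + 15.29 = 352.33 thousand.
Not in labor force = 44.93 + 40.40 + 114.07 = 199.40 thousand (those not working and not actively searching are outside the labor force).
Civilian working-age population = 352.33 + 199.40 = 551.73 thousand.
Unemployment rate = 15.29 / 352.33 = 4.34%.
Labor force participation rate = 352.33 / 551.73 = 63.86%.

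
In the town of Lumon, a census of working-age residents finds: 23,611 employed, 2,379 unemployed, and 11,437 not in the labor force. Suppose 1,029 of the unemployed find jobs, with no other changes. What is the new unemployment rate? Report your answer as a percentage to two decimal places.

Initially, labor force = 23,611 + 2,379 = 25,990, so u = 2,379/25,990 = 9.15%.
After the change, unemployed falls and employed rises by 1,029; labor force unchanged → E = 24,640, U = 1,350, labor force = 25,990.
New unemployment rate = 1,350 / 25,990 = 5.19%.

New unemployment rate ≈ 5.19%.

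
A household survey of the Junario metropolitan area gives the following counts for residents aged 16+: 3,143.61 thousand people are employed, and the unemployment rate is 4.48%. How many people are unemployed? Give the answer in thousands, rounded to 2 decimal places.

Let U be the number unemployed. The labor force is E + U, and U/(E+U) = 0.0448.
So U = 0.0448 × 3,143.61 / (1 − 0.0448) = 140.8337 / 0.9552 ≈ 147.44 thousand.

About 147.44 thousand are unemployed.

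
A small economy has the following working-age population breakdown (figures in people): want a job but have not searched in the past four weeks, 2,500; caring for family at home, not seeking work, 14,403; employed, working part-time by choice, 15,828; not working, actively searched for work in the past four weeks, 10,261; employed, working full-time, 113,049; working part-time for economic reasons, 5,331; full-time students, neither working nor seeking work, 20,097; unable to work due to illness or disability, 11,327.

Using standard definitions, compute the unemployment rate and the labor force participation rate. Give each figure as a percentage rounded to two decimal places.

Employed = 15,828 + 113,049 + 5,331 = 134,208 (anyone who worked, including part-time for economic reasons, counts as employed).
Unemployed = 10,261.
Labor force = 134,208 + 10,261 = 144,469.
Not in labor force = 2,500 + 14,403 + 20,097 + 11,327 = 48,327 (those not working and not actively searching are outside the labor force — including those who want a job but have given up searching).
Civilian working-age population = 144,469 + 48,327 = 192,796.
Unemployment rate = 10,261 / 144,469 = 7.10%.
Labor force participation rate = 144,469 / 192,796 = 74.93%.

Unemployment rate ≈ 7.10%; labor force participation rate ≈ 74.93%.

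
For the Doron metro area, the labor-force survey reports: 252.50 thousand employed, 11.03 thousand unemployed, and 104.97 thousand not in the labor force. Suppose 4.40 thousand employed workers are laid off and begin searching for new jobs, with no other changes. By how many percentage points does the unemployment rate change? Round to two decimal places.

Initially, labor force = 252.50 + 11.03 = 263.53 thousand, so u = 11.03/263.53 = 4.19%.
After the change, employed falls and unemployed rises by 4.40; labor force unchanged → E = 248.10, U = 15.43, labor force = 263.53 thousand.
New unemployment rate = 15.43 / 263.53 = 5.86%.
Change = 5.86% − 4.19% = +1.67 percentage points.

The unemployment rate changes by +1.67 percentage points.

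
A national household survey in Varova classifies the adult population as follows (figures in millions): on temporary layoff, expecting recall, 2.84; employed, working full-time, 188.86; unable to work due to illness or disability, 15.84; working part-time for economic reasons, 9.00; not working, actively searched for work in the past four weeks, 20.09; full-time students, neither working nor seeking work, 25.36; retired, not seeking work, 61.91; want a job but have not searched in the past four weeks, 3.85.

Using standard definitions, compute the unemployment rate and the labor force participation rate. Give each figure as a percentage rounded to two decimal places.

Unemployment rate ≈ 10.39%; labor force participation rate ≈ 67.37%.

Employed = 188.86 + 9.00 = 197.86 million (anyone who worked, including part-time for economic reasons, counts as employed).
Unemployed = 2.84 + 20.09 = 22.93 million (jobless and actively searching, or on temporary layoff).
Labor force = 197.86 + 22.93 = 220.79 million.
Not in labor force = 15.84 + 25.36 + 61.91 + 3.85 = 106.96 million (those not working and not actively searching are outside the labor force — including those who want a job but have given up searching).
Civilian working-age population = 220.79 + 106.96 = 327.75 million.
Unemployment rate = 22.93 / 220.79 = 10.39%.
Labor force participation rate = 220.79 / 327.75 = 67.37%.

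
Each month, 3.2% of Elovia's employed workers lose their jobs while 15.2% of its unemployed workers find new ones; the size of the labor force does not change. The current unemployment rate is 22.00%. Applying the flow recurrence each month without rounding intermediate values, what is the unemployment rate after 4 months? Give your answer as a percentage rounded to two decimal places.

With a fixed labor force, u_{t+1} = u_t + s·(1−u_t) − f·u_t = u_t·(1−s−f) + s.
Here 1−s−f = 0.816 and s = 0.032.
u_1 = 0.220000 × 0.816 + 0.032 = 0.211520.
u_2 = 0.211520 × 0.816 + 0.032 = 0.204600.
u_3 = 0.204600 × 0.816 + 0.032 = 0.198954.
u_4 = 0.198954 × 0.816 + 0.032 = 0.194346.

Unemployment rate after four months ≈ 19.43%.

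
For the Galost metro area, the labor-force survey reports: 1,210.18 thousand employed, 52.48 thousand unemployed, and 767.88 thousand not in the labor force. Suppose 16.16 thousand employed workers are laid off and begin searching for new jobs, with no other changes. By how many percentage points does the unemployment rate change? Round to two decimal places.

Initially, labor force = 1,210.18 + 52.48 = 1,262.66 thousand, so u = 52.48/1,262.66 = 4.16%.
After the change, employed falls and unemployed rises by 16.16; labor force unchanged → E = 1,194.02, U = 68.64, labor force = 1,262.66 thousand.
New unemployment rate = 68.64 / 1,262.66 = 5.44%.
Change = 5.44% − 4.16% = +1.28 percentage points.

The unemployment rate changes by +1.28 percentage points.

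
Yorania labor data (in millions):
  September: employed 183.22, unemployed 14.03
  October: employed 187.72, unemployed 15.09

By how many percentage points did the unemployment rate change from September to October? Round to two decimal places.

The unemployment rate changed by +0.33 percentage points.

September: labor force = 183.22 + 14.03 = 197.25; u = 14.03/197.25 = 7.11%.
October: labor force = 187.72 + 15.09 = 202.81; u = 15.09/202.81 = 7.44%.
Change = 7.44% − 7.11% = +0.33 pp.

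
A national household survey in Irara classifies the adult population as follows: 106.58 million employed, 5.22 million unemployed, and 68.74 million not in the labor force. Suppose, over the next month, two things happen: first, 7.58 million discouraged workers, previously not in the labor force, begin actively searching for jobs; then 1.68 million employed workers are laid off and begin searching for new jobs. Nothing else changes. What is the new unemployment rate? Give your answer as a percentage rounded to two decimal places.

Initially, labor force = 106.58 + 5.22 = 111.80 million, so u = 5.22/111.80 = 4.67%.
After the first change, unemployed and labor force both rise by 7.58 → E = 106.58, U = 12.80, labor force = 119.38 million.
After the second change, employed falls and unemployed rises by 1.68; labor force unchanged → E = 104.90, U = 14.48, labor force = 119.38 million.
New unemployment rate = 14.48 / 119.38 = 12.13%.

New unemployment rate ≈ 12.13%.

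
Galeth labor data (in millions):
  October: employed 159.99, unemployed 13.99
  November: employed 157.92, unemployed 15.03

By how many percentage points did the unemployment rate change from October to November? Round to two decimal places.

October: labor force = 159.99 + 13.99 = 173.98; u = 13.99/173.98 = 8.04%.
November: labor force = 157.92 + 15.03 = 172.95; u = 15.03/172.95 = 8.69%.
Change = 8.69% − 8.04% = +0.65 pp.

The unemployment rate changed by +0.65 percentage points.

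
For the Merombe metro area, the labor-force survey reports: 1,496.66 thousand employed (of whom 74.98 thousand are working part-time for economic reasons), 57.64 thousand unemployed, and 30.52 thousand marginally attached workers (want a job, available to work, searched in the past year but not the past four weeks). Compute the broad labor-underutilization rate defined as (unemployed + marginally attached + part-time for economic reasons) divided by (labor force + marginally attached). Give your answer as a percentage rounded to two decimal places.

Broad underutilization rate ≈ 10.29%.

Labor force = 1,496.66 + 57.64 = 1,554.30 thousand.
Numerator = 57.64 + 30.52 + 74.98 = 163.14 thousand.
Denominator = 1,554.30 + 30.52 = 1,584.82 thousand.
Broad rate = 163.14 / 1,584.82 = 10.29%.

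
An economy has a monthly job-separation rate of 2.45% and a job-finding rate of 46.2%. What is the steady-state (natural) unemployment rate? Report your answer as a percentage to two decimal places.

Steady-state unemployment rate ≈ 5.04%.

At steady state the flows balance: s·E = f·U, so U/(E+U) = s/(s+f).
u* = 2.45 / (2.45 + 46.2) = 2.45 / 48.65 = 5.04%.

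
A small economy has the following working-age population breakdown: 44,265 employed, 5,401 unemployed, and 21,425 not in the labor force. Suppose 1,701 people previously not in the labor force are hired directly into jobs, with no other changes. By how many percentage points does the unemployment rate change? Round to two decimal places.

The unemployment rate changes by −0.36 percentage points.

Initially, labor force = 44,265 + 5,401 = 49,666, so u = 5,401/49,666 = 10.87%.
After the change, employed and labor force both rise by 1,701; unemployed unchanged → E = 45,966, U = 5,401, labor force = 51,367.
New unemployment rate = 5,401 / 51,367 = 10.51%.
Change = 10.51% − 10.87% = −0.36 percentage points.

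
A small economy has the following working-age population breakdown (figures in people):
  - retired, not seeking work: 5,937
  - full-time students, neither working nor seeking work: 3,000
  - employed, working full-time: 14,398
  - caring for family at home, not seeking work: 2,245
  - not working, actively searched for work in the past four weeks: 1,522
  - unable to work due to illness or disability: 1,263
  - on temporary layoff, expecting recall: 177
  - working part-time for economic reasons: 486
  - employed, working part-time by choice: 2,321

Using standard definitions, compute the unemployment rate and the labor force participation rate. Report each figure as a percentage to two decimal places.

Unemployment rate ≈ 8.99%; labor force participation rate ≈ 60.30%.

Employed = 14,398 + 486 + 2,321 = 17,205 (anyone who worked, including part-time for economic reasons, counts as employed).
Unemployed = 1,522 + 177 = 1,699 (jobless and actively searching, or on temporary layoff).
Labor force = 17,205 + 1,699 = 18,904.
Not in labor force = 5,937 + 3,000 + 2,245 + 1,263 = 12,445 (those not working and not actively searching are outside the labor force).
Civilian working-age population = 18,904 + 12,445 = 31,349.
Unemployment rate = 1,699 / 18,904 = 8.99%.
Labor force participation rate = 18,904 / 31,349 = 60.30%.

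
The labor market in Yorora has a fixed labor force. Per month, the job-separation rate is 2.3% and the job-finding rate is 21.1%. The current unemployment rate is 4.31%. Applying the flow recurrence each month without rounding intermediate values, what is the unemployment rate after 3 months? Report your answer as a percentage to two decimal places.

Unemployment rate after three months ≈ 7.35%.

With a fixed labor force, u_{t+1} = u_t + s·(1−u_t) − f·u_t = u_t·(1−s−f) + s.
Here 1−s−f = 0.766 and s = 0.023.
u_1 = 0.043100 × 0.766 + 0.023 = 0.056015.
u_2 = 0.056015 × 0.766 + 0.023 = 0.065907.
u_3 = 0.065907 × 0.766 + 0.023 = 0.073485.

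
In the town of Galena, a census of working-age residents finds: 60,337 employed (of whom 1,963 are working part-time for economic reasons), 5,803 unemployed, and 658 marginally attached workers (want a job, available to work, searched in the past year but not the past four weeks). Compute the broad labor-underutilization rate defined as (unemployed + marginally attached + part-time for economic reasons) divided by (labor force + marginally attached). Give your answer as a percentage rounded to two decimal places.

Labor force = 60,337 + 5,803 = 66,140.
Numerator = 5,803 + 658 + 1,963 = 8,424.
Denominator = 66,140 + 658 = 66,798.
Broad rate = 8,424 / 66,798 = 12.61%.

Broad underutilization rate ≈ 12.61%.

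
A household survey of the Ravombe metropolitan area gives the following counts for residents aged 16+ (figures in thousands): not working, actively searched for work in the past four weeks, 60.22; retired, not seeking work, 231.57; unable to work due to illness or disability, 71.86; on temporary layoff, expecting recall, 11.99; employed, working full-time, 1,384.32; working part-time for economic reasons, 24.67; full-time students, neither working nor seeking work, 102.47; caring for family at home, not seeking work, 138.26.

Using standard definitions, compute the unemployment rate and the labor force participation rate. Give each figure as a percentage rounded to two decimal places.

Employed = 1,384.32 + 24.67 = 1,408.99 thousand (anyone who worked, including part-time for economic reasons, counts as employed).
Unemployed = 60.22 + 11.99 = 72.21 thousand (jobless and actively searching, or on temporary layoff).
Labor force = 1,408.99 + 72.21 = 1,481.20 thousand.
Not in labor force = 231.57 + 71.86 + 102.47 + 138.26 = 544.16 thousand (those not working and not actively searching are outside the labor force).
Civilian working-age population = 1,481.20 + 544.16 = 2,025.36 thousand.
Unemployment rate = 72.21 / 1,481.20 = 4.88%.
Labor force participation rate = 1,481.20 / 2,025.36 = 73.13%.

Unemployment rate ≈ 4.88%; labor force participation rate ≈ 73.13%.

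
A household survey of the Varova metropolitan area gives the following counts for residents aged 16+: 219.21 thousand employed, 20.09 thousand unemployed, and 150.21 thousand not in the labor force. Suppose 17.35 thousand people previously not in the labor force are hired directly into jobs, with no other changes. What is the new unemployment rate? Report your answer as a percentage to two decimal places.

Initially, labor force = 219.21 + 20.09 = 239.30 thousand, so u = 20.09/239.30 = 8.40%.
After the change, employed and labor force both rise by 17.35; unemployed unchanged → E = 236.56, U = 20.09, labor force = 256.65 thousand.
New unemployment rate = 20.09 / 256.65 = 7.83%.

New unemployment rate ≈ 7.83%.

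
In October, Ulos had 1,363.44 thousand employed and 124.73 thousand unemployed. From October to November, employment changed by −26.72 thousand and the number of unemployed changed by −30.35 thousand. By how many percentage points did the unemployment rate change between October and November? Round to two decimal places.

The unemployment rate changed by −1.79 percentage points.

October: labor force = 1,363.44 + 124.73 = 1,488.17; u = 124.73/1,488.17 = 8.38%.
November: labor force = 1,336.72 + 94.38 = 1,431.10; u = 94.38/1,431.10 = 6.59%.
Change = 6.59% − 8.38% = −1.79 pp.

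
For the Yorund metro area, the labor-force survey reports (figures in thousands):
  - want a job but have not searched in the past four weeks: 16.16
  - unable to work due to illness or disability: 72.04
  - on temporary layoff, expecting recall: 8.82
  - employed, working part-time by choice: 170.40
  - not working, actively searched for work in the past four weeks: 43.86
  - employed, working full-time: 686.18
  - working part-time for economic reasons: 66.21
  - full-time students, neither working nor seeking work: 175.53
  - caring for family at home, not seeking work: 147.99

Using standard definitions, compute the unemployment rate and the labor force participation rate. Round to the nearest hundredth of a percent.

Employed = 170.40 + 686.18 + 66.21 = 922.79 thousand (anyone who worked, including part-time for economic reasons, counts as employed).
Unemployed = 8.82 + 43.86 = 52.68 thousand (jobless and actively searching, or on temporary layoff).
Labor force = 922.79 + 52.68 = 975.47 thousand.
Not in labor force = 16.16 + 72.04 + 175.53 + 147.99 = 411.72 thousand (those not working and not actively searching are outside the labor force — including those who want a job but have given up searching).
Civilian working-age population = 975.47 + 411.72 = 1,387.19 thousand.
Unemployment rate = 52.68 / 975.47 = 5.40%.
Labor force participation rate = 975.47 / 1,387.19 = 70.32%.

Unemployment rate ≈ 5.40%; labor force participation rate ≈ 70.32%.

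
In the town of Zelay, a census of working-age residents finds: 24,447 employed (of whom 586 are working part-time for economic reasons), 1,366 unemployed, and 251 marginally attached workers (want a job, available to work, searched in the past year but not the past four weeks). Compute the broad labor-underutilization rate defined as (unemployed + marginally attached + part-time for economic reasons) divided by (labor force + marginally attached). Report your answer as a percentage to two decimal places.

Broad underutilization rate ≈ 8.45%.

Labor force = 24,447 + 1,366 = 25,813.
Numerator = 1,366 + 251 + 586 = 2,203.
Denominator = 25,813 + 251 = 26,064.
Broad rate = 2,203 / 26,064 = 8.45%.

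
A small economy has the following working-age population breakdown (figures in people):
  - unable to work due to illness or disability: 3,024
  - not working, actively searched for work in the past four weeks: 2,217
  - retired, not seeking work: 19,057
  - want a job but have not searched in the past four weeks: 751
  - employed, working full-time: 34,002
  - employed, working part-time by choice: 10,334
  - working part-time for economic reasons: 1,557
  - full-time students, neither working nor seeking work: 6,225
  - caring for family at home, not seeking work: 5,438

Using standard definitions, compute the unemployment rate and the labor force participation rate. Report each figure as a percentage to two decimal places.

Employed = 34,002 + 10,334 + 1,557 = 45,893 (anyone who worked, including part-time for economic reasons, counts as employed).
Unemployed = 2,217.
Labor force = 45,893 + 2,217 = 48,110.
Not in labor force = 3,024 + 19,057 + 751 + 6,225 + 5,438 = 34,495 (those not working and not actively searching are outside the labor force — including those who want a job but have given up searching).
Civilian working-age population = 48,110 + 34,495 = 82,605.
Unemployment rate = 2,217 / 48,110 = 4.61%.
Labor force participation rate = 48,110 / 82,605 = 58.24%.

Unemployment rate ≈ 4.61%; labor force participation rate ≈ 58.24%.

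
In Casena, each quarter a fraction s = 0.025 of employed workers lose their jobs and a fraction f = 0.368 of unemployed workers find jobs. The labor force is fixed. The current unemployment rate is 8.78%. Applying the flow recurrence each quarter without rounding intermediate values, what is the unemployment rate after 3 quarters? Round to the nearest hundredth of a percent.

With a fixed labor force, u_{t+1} = u_t + s·(1−u_t) − f·u_t = u_t·(1−s−f) + s.
Here 1−s−f = 0.607 and s = 0.025.
u_1 = 0.087800 × 0.607 + 0.025 = 0.078295.
u_2 = 0.078295 × 0.607 + 0.025 = 0.072525.
u_3 = 0.072525 × 0.607 + 0.025 = 0.069023.

Unemployment rate after three quarters ≈ 6.90%.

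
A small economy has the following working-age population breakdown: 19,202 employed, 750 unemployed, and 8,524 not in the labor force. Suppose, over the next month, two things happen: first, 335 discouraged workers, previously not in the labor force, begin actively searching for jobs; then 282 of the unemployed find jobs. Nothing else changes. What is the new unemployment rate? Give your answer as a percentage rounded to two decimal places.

Initially, labor force = 19,202 + 750 = 19,952, so u = 750/19,952 = 3.76%.
After the first change, unemployed and labor force both rise by 335 → E = 19,202, U = 1,085, labor force = 20,287.
After the second change, unemployed falls and employed rises by 282; labor force unchanged → E = 19,484, U = 803, labor force = 20,287.
New unemployment rate = 803 / 20,287 = 3.96%.

New unemployment rate ≈ 3.96%.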